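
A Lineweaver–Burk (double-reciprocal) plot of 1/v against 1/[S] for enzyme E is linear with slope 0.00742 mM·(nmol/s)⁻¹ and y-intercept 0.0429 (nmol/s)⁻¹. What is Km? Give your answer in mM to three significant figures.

y-intercept = 1/Vmax ⇒ Vmax = 23.3 nmol/s; slope = Km/Vmax ⇒ Km = slope × Vmax.
Km = 0.00742 × 23.3 = 0.173 mM.

0.173 mM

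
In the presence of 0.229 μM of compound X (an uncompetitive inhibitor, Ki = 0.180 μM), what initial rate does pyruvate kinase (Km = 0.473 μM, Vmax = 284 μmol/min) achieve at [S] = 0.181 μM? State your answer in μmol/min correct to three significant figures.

With α = 1 + [I]/Ki = 1 + 0.229/0.180 = 2.272, the uncompetitive rate law is v = (Vmax/α)·[S] / (Km/α + [S]).
v = (284/2.272)×0.181 / (0.473/2.272 + 0.181) = 22.62/0.3892 = 58.1 μmol/min.

58.1 μmol/min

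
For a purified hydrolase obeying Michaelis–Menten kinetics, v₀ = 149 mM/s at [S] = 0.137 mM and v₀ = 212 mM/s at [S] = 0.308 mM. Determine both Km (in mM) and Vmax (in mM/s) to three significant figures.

In reciprocal form, 1/v = (Km/Vmax)·(1/[S]) + 1/Vmax. The two points give (1/[S], 1/v) = (7.299, 0.006711) and (3.247, 0.004717).
Slope = (0.006711 − 0.004717)/(7.299 − 3.247) = 0.0004921; intercept = 0.006711 − 0.0004921×7.299 = 0.003119.
Vmax = 1/intercept = 321 mM/s; Km = slope × Vmax = 0.0004921 × 321 = 0.158 mM.

Km = 0.158 mM; Vmax = 321 mM/s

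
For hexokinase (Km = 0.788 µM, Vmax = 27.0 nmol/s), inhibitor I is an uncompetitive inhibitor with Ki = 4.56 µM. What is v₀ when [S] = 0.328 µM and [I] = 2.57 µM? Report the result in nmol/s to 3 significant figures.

6.81 nmol/s

α = 1 + [I]/Ki = 1 + 2.57/4.56 = 1.564.
For an uncompetitive inhibitor, both parameters are divided by α, giving Vmax/α and Km/α: Km,app = 0.504 µM, Vmax,app = 17.3 nmol/s.
v = Vmax,app·[S]/(Km,app + [S]) = 17.3 × 0.328/(0.504 + 0.328) = 6.81 nmol/s.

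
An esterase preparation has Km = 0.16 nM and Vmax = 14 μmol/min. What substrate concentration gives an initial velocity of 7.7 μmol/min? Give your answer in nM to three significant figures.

Rearranging v = Vmax[S]/(Km+[S]) gives [S] = Km·v/(Vmax − v).
[S] = 0.16 × 7.7 / (14 − 7.7) = 1.232/6.300 = 0.196 nM.

0.196 nM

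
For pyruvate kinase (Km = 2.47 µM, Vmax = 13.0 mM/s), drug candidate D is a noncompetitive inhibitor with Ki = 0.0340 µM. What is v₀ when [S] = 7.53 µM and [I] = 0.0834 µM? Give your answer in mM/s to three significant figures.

With α = 1 + [I]/Ki = 1 + 0.0834/0.0340 = 3.453, the noncompetitive rate law is v = (Vmax/α)·[S] / (Km + [S]).
v = (13.0/3.453)×7.53 / (2.47 + 7.53) = 28.35/10.00 = 2.83 mM/s.

2.83 mM/s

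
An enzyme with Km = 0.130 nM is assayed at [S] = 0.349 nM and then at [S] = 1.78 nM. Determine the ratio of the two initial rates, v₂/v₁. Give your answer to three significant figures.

1.28

The fractional saturations are [S]/(Km+[S]) = 0.349/0.4790 = 0.7286 and 1.78/1.910 = 0.9319.
v₂/v₁ is just their ratio: 0.9319/0.7286 = 1.28.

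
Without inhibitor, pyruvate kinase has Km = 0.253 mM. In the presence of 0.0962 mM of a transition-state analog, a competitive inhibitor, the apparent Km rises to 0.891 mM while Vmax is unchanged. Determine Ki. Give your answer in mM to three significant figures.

0.0381 mM

Competitive: Km,app = α·Km with α = 1 + [I]/Ki.
α = Km,app/Km = 0.891/0.253 = 3.522.
Since α = 1 + [I]/Ki, [I]/Ki = 3.522 − 1 = 2.522 and Ki = 0.0962/2.522 = 0.0381 mM.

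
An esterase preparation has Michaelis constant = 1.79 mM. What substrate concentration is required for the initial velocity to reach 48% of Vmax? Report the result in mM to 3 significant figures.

1.65 mM

v/Vmax = [S]/(Km+[S]) = 0.48, so [S] = Km·0.48/(1 − 0.48) = 1.79 × 0.9231.
[S] = 1.65 mM.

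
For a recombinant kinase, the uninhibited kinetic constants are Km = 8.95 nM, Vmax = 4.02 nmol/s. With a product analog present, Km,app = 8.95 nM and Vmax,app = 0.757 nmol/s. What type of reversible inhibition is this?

Vmax decreases (4.02 → 0.757 nmol/s) while Km is unchanged — pure noncompetitive inhibition.

noncompetitive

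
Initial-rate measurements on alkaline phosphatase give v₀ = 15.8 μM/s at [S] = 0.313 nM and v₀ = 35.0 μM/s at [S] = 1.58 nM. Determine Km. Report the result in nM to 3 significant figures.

In reciprocal form, 1/v = (Km/Vmax)·(1/[S]) + 1/Vmax. The two points give (1/[S], 1/v) = (3.195, 0.06329) and (0.6329, 0.02857).
Slope = (0.06329 − 0.02857)/(3.195 − 0.6329) = 0.01355; intercept = 0.06329 − 0.01355×3.195 = 0.01999.
Vmax = 1/intercept = 50.0 μM/s; Km = slope × Vmax = 0.01355 × 50.0 = 0.678 nM.

0.678 nM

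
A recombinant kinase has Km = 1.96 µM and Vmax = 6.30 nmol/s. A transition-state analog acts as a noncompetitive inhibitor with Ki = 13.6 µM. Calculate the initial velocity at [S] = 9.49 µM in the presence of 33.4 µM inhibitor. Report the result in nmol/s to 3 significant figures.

α = 1 + [I]/Ki = 1 + 33.4/13.6 = 3.456.
For a noncompetitive inhibitor, Vmax is reduced to Vmax/α while Km is unchanged: Km,app = 1.96 µM, Vmax,app = 1.82 nmol/s.
v = Vmax,app·[S]/(Km,app + [S]) = 1.82 × 9.49/(1.96 + 9.49) = 1.51 nmol/s.

1.51 nmol/s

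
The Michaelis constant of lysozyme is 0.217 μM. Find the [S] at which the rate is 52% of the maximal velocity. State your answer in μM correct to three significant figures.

v/Vmax = [S]/(Km+[S]) = 0.52, so [S] = Km·0.52/(1 − 0.52) = 0.217 × 1.083.
[S] = 0.235 μM.

0.235 μM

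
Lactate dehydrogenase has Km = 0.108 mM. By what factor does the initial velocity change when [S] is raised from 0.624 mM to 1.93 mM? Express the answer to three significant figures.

Since Vmax cancels, v₂/v₁ = [S]₂(Km+[S]₁) / [S]₁(Km+[S]₂).
= 1.93×(0.108+0.624) / (0.624×(0.108+1.93)) = 1.413/1.272 = 1.11.

1.11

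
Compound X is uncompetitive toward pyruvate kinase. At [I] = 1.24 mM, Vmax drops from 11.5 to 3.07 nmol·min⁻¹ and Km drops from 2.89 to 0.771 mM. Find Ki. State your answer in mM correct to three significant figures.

0.452 mM

Uncompetitive: Vmax,app = Vmax/α (and Km,app = Km/α) with α = 1 + [I]/Ki.
α = Vmax/Vmax,app = 11.5/3.07 = 3.746.
Since α = 1 + [I]/Ki, [I]/Ki = 3.746 − 1 = 2.746 and Ki = 1.24/2.746 = 0.452 mM.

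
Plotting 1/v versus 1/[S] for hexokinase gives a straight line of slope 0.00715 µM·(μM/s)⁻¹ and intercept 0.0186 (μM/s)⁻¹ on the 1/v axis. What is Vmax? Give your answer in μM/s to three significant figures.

53.8 μM/s

The y-intercept of a Lineweaver–Burk plot equals 1/Vmax, so Vmax = 1/0.0186 = 53.8 μM/s.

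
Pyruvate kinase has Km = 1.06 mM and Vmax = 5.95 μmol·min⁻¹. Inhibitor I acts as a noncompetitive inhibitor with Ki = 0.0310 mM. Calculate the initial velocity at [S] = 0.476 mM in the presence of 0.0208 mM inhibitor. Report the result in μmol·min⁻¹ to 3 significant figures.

With α = 1 + [I]/Ki = 1 + 0.0208/0.0310 = 1.671, the noncompetitive rate law is v = (Vmax/α)·[S] / (Km + [S]).
v = (5.95/1.671)×0.476 / (1.06 + 0.476) = 1.695/1.536 = 1.10 μmol·min⁻¹.

1.10 μmol·min⁻¹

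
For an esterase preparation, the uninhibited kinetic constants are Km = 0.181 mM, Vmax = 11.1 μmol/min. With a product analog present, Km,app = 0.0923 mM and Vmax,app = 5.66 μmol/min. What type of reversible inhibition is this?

uncompetitive

Both Km and Vmax decrease by the same factor (~1.96-fold) — characteristic of uncompetitive inhibition.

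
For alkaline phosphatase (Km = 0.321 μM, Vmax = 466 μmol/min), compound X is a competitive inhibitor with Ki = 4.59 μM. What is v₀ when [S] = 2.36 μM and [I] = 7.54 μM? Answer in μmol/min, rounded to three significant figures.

With α = 1 + [I]/Ki = 1 + 7.54/4.59 = 2.643, the competitive rate law is v = Vmax[S] / (αKm + [S]).
v = 466×2.36 / (2.643×0.321 + 2.36) = 1100/3.208 = 343 μmol/min.

343 μmol/min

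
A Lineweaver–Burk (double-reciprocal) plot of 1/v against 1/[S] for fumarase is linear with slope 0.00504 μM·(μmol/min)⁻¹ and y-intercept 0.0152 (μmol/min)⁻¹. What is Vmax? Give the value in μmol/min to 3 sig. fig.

The y-intercept of a Lineweaver–Burk plot equals 1/Vmax, so Vmax = 1/0.0152 = 65.8 μmol/min.

65.8 μmol/min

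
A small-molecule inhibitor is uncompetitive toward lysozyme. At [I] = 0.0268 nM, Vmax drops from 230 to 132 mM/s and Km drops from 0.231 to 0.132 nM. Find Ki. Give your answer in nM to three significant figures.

Uncompetitive: Vmax,app = Vmax/α (and Km,app = Km/α) with α = 1 + [I]/Ki.
α = Vmax/Vmax,app = 230/132 = 1.742.
Since α = 1 + [I]/Ki, [I]/Ki = 1.742 − 1 = 0.7424 and Ki = 0.0268/0.7424 = 0.0361 nM.

0.0361 nM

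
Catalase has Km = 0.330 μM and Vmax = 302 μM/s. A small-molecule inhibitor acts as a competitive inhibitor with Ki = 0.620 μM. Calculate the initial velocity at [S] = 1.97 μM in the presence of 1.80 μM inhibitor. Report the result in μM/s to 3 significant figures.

183 μM/s

α = 1 + [I]/Ki = 1 + 1.80/0.620 = 3.903.
For a competitive inhibitor, Vmax is unchanged and the apparent Km becomes α·Km: Km,app = 1.29 μM, Vmax,app = 302 μM/s.
v = Vmax,app·[S]/(Km,app + [S]) = 302 × 1.97/(1.29 + 1.97) = 183 μM/s.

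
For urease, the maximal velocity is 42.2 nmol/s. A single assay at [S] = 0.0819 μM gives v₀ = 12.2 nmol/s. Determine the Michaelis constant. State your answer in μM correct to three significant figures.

0.201 μM

From v = Vmax[S]/(Km+[S]), Km = [S](Vmax − v)/v.
Km = 0.0819 × (42.2 − 12.2) / 12.2 = 2.457/12.2 = 0.201 μM.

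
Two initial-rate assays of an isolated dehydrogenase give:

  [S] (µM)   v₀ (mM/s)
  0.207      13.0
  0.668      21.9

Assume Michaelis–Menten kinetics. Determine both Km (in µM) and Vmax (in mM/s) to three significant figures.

Km = 0.296 µM; Vmax = 31.6 mM/s

From v = Vmax[S]/(Km+[S]), each point gives Vmax = v(Km+[S])/[S].
Equating: 13.0(Km+0.207)/0.207 = 21.9(Km+0.668)/0.668.
62.80·Km + 13.0 = 32.78·Km + 21.9, so (62.80 − 32.78)·Km = 21.9 − 13.0.
Km = 8.900/30.02 = 0.296 µM; then Vmax = 13.0(0.296+0.207)/0.207 = 31.6 mM/s.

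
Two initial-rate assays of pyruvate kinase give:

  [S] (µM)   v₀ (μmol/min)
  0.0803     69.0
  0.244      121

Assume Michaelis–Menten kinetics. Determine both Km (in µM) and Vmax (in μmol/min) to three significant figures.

Km = 0.143 µM; Vmax = 192 μmol/min

From v = Vmax[S]/(Km+[S]), each point gives Vmax = v(Km+[S])/[S].
Equating: 69.0(Km+0.0803)/0.0803 = 121(Km+0.244)/0.244.
859.3·Km + 69.0 = 495.9·Km + 121, so (859.3 − 495.9)·Km = 121 − 69.0.
Km = 52.00/363.4 = 0.143 µM; then Vmax = 69.0(0.143+0.0803)/0.0803 = 192 μmol/min.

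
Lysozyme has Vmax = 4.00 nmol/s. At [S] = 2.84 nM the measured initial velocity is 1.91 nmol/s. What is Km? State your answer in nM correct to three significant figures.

v/Vmax = 1.91/4.00 = 0.4775 = [S]/(Km+[S]).
So Km + [S] = [S]/0.4775 = 5.948 nM, giving Km = 5.948 − 2.84 = 3.11 nM.

3.11 nM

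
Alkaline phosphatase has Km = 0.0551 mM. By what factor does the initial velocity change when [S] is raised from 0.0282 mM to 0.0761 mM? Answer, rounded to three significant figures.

1.71

The fractional saturations are [S]/(Km+[S]) = 0.0282/0.08330 = 0.3385 and 0.0761/0.1312 = 0.5800.
v₂/v₁ is just their ratio: 0.5800/0.3385 = 1.71.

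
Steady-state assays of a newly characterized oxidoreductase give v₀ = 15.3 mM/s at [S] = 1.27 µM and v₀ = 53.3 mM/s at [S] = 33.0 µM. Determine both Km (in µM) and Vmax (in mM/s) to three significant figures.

In reciprocal form, 1/v = (Km/Vmax)·(1/[S]) + 1/Vmax. The two points give (1/[S], 1/v) = (0.7874, 0.06536) and (0.03030, 0.01876).
Slope = (0.06536 − 0.01876)/(0.7874 − 0.03030) = 0.06155; intercept = 0.06536 − 0.06155×0.7874 = 0.01690.
Vmax = 1/intercept = 59.2 mM/s; Km = slope × Vmax = 0.06155 × 59.2 = 3.64 µM.

Km = 3.64 µM; Vmax = 59.2 mM/s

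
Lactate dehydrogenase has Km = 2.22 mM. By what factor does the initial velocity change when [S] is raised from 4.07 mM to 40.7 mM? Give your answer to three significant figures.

1.47

Since Vmax cancels, v₂/v₁ = [S]₂(Km+[S]₁) / [S]₁(Km+[S]₂).
= 40.7×(2.22+4.07) / (4.07×(2.22+40.7)) = 256.0/174.7 = 1.47.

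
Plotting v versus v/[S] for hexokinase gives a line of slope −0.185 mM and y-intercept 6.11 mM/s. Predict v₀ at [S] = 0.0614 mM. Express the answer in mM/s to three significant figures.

1.52 mM/s

In the Eadie–Hofstee form v = Vmax − Km·(v/[S]), the slope is −Km and the intercept is Vmax, so Km = 0.185 mM and Vmax = 6.11 mM/s.
v = 6.11 × 0.0614/(0.185 + 0.0614) = 1.52 mM/s.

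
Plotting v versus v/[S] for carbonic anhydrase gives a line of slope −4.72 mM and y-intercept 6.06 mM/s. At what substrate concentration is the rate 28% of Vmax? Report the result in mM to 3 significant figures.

1.84 mM

The Eadie–Hofstee slope gives Km = 4.72 mM (slope = −Km).
v/Vmax = [S]/(Km+[S]) = 0.28 ⇒ [S] = Km·0.28/(1−0.28) = 4.72 × 0.3889 = 1.84 mM.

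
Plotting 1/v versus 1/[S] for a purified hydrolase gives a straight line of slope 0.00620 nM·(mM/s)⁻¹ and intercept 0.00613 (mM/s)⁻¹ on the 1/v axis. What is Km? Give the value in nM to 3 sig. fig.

y-intercept = 1/Vmax ⇒ Vmax = 163 mM/s; slope = Km/Vmax ⇒ Km = slope × Vmax.
Km = 0.00620 × 163 = 1.01 nM.

1.01 nM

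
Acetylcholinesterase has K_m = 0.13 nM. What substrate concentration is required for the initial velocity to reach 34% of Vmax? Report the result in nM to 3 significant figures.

0.0670 nM

v/Vmax = [S]/(Km+[S]) = 0.34, so [S] = Km·0.34/(1 − 0.34) = 0.13 × 0.5152.
[S] = 0.0670 nM.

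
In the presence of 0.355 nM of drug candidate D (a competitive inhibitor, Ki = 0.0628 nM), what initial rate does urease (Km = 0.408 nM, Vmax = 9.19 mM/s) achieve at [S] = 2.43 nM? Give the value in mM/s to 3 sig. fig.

4.34 mM/s

α = 1 + [I]/Ki = 1 + 0.355/0.0628 = 6.653.
For a competitive inhibitor, Vmax is unchanged and the apparent Km becomes α·Km: Km,app = 2.71 nM, Vmax,app = 9.19 mM/s.
v = Vmax,app·[S]/(Km,app + [S]) = 9.19 × 2.43/(2.71 + 2.43) = 4.34 mM/s.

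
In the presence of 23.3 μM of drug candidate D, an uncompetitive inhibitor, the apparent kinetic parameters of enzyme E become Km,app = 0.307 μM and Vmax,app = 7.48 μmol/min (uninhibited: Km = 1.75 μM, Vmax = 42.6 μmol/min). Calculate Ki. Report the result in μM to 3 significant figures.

4.96 μM

Uncompetitive: Vmax,app = Vmax/α (and Km,app = Km/α) with α = 1 + [I]/Ki.
α = Vmax/Vmax,app = 42.6/7.48 = 5.695.
Since α = 1 + [I]/Ki, [I]/Ki = 5.695 − 1 = 4.695 and Ki = 23.3/4.695 = 4.96 μM.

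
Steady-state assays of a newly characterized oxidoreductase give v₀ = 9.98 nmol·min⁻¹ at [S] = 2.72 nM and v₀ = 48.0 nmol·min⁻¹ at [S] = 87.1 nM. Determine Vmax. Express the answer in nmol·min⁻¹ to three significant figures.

From v = Vmax[S]/(Km+[S]), each point gives Vmax = v(Km+[S])/[S].
Equating: 9.98(Km+2.72)/2.72 = 48.0(Km+87.1)/87.1.
3.669·Km + 9.98 = 0.5511·Km + 48.0, so (3.669 − 0.5511)·Km = 48.0 − 9.98.
Km = 38.02/3.118 = 12.2 nM; then Vmax = 9.98(12.2+2.72)/2.72 = 54.7 nmol·min⁻¹.

54.7 nmol·min⁻¹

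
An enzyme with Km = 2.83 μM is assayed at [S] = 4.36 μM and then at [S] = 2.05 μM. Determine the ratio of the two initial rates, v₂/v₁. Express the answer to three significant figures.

The fractional saturations are [S]/(Km+[S]) = 4.36/7.190 = 0.6064 and 2.05/4.880 = 0.4201.
v₂/v₁ is just their ratio: 0.4201/0.6064 = 0.693.

0.693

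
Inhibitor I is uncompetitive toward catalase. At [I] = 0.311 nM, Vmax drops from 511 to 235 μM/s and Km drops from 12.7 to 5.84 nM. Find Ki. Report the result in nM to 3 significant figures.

Uncompetitive: Vmax,app = Vmax/α (and Km,app = Km/α) with α = 1 + [I]/Ki.
α = Vmax/Vmax,app = 511/235 = 2.174.
Ki = [I]/(α − 1) = 0.311/1.174 = 0.265 nM.

0.265 nM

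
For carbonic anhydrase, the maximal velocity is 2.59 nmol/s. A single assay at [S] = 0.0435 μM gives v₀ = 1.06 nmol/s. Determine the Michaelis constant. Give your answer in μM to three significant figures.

From v = Vmax[S]/(Km+[S]), Km = [S](Vmax − v)/v.
Km = 0.0435 × (2.59 − 1.06) / 1.06 = 0.06655/1.06 = 0.0628 μM.

0.0628 μM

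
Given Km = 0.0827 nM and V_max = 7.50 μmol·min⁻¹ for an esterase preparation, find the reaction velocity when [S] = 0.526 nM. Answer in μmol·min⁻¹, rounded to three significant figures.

6.48 μmol·min⁻¹

[S]/(Km+[S]) = 0.526/0.6087 = 0.8641, the fractional saturation.
v = 0.8641 × Vmax = 0.8641 × 7.50 = 6.48 μmol·min⁻¹.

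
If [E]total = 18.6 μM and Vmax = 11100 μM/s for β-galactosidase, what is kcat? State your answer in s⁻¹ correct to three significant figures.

kcat = Vmax/[E]total = 11100 μM/s / 18.6 μM = 597 s⁻¹.

597 s⁻¹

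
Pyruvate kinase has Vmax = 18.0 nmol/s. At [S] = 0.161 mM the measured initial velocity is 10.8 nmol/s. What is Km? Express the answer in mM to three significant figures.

v/Vmax = 10.8/18.0 = 0.6000 = [S]/(Km+[S]).
So Km + [S] = [S]/0.6000 = 0.2683 mM, giving Km = 0.2683 − 0.161 = 0.107 mM.

0.107 mM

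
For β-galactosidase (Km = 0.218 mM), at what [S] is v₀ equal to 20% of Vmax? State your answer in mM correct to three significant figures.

v/Vmax = [S]/(Km+[S]) = 0.2, so [S] = Km·0.2/(1 − 0.2) = 0.218 × 0.2500.
[S] = 0.0545 mM.

0.0545 mM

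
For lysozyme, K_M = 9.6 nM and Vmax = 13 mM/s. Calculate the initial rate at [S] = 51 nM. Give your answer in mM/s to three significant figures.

v = Vmax·[S]/(Km + [S]) = 13 × 51 / (9.6 + 51)
  = 663.0 / 60.60 = 10.9 mM/s.

10.9 mM/s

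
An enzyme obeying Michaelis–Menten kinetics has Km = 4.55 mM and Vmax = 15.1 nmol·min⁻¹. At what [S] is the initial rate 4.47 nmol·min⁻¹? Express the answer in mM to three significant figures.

1.91 mM

The required fractional saturation is v/Vmax = 4.47/15.1 = 0.2960.
Then [S]/(Km+[S]) = 0.2960 ⇒ [S] = 4.55 × 0.2960/(1 − 0.2960) = 1.91 mM.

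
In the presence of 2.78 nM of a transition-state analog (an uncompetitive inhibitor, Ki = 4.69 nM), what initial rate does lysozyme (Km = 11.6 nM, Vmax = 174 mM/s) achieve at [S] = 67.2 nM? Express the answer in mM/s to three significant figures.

α = 1 + [I]/Ki = 1 + 2.78/4.69 = 1.593.
For an uncompetitive inhibitor, both parameters are divided by α, giving Vmax/α and Km/α: Km,app = 7.28 nM, Vmax,app = 109 mM/s.
v = Vmax,app·[S]/(Km,app + [S]) = 109 × 67.2/(7.28 + 67.2) = 98.6 mM/s.

98.6 mM/s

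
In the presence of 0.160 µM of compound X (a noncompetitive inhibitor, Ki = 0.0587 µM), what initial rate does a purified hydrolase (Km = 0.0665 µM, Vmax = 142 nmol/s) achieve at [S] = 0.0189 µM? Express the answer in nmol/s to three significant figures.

α = 1 + [I]/Ki = 1 + 0.160/0.0587 = 3.726.
For a noncompetitive inhibitor, Vmax is reduced to Vmax/α while Km is unchanged: Km,app = 0.0665 µM, Vmax,app = 38.1 nmol/s.
v = Vmax,app·[S]/(Km,app + [S]) = 38.1 × 0.0189/(0.0665 + 0.0189) = 8.43 nmol/s.

8.43 nmol/s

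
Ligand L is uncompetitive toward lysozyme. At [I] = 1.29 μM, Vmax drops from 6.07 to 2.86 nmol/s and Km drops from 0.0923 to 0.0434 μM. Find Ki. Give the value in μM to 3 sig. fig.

1.15 μM

Uncompetitive: Vmax,app = Vmax/α (and Km,app = Km/α) with α = 1 + [I]/Ki.
α = Vmax/Vmax,app = 6.07/2.86 = 2.122.
Since α = 1 + [I]/Ki, [I]/Ki = 2.122 − 1 = 1.122 and Ki = 1.29/1.122 = 1.15 μM.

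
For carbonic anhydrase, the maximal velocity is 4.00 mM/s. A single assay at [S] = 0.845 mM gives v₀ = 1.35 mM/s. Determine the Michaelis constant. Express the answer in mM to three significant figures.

From v = Vmax[S]/(Km+[S]), Km = [S](Vmax − v)/v.
Km = 0.845 × (4.00 − 1.35) / 1.35 = 2.239/1.35 = 1.66 mM.

1.66 mM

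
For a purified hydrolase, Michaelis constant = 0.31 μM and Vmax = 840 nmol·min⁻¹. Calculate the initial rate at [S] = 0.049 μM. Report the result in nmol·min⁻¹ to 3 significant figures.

v = Vmax·[S]/(Km + [S]) = 840 × 0.049 / (0.31 + 0.049)
  = 41.16 / 0.3590 = 115 nmol·min⁻¹.

115 nmol·min⁻¹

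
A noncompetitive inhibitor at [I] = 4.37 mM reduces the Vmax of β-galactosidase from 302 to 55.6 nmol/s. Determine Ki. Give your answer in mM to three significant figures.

0.986 mM

Noncompetitive: Vmax,app = Vmax/α with α = 1 + [I]/Ki.
α = Vmax/Vmax,app = 302/55.6 = 5.432.
Ki = [I]/(α − 1) = 4.37/4.432 = 0.986 mM.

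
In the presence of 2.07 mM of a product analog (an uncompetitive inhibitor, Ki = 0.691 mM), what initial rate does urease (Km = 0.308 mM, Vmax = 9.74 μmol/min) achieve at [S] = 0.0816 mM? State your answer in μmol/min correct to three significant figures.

1.25 μmol/min

With α = 1 + [I]/Ki = 1 + 2.07/0.691 = 3.996, the uncompetitive rate law is v = (Vmax/α)·[S] / (Km/α + [S]).
v = (9.74/3.996)×0.0816 / (0.308/3.996 + 0.0816) = 0.1989/0.1587 = 1.25 μmol/min.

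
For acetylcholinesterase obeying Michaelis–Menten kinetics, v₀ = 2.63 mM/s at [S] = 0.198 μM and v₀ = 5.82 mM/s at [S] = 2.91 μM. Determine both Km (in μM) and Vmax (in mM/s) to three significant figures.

Km = 0.283 μM; Vmax = 6.39 mM/s

From v = Vmax[S]/(Km+[S]), each point gives Vmax = v(Km+[S])/[S].
Equating: 2.63(Km+0.198)/0.198 = 5.82(Km+2.91)/2.91.
13.28·Km + 2.63 = 2.000·Km + 5.82, so (13.28 − 2.000)·Km = 5.82 − 2.63.
Km = 3.190/11.28 = 0.283 μM; then Vmax = 2.63(0.283+0.198)/0.198 = 6.39 mM/s.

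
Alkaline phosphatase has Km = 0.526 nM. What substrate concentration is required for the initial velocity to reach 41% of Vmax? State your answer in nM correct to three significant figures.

0.366 nM

v/Vmax = [S]/(Km+[S]) = 0.41, so [S] = Km·0.41/(1 − 0.41) = 0.526 × 0.6949.
[S] = 0.366 nM.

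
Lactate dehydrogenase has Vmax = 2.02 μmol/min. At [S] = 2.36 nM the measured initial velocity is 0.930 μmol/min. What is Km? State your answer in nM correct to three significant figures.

2.77 nM

v/Vmax = 0.930/2.02 = 0.4604 = [S]/(Km+[S]).
So Km + [S] = [S]/0.4604 = 5.126 nM, giving Km = 5.126 − 2.36 = 2.77 nM.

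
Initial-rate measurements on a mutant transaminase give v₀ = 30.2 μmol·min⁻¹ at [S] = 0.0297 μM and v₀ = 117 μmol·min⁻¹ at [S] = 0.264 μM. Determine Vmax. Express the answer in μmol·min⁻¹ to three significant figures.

In reciprocal form, 1/v = (Km/Vmax)·(1/[S]) + 1/Vmax. The two points give (1/[S], 1/v) = (33.67, 0.03311) and (3.788, 0.008547).
Slope = (0.03311 − 0.008547)/(33.67 − 3.788) = 0.0008221; intercept = 0.03311 − 0.0008221×33.67 = 0.005433.
Vmax = 1/intercept = 184 μmol·min⁻¹; Km = slope × Vmax = 0.0008221 × 184 = 0.151 μM.

184 μmol·min⁻¹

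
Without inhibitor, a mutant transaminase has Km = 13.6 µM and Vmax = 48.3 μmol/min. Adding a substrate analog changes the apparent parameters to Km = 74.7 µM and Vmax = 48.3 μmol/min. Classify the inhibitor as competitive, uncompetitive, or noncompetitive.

Km increases (13.6 → 74.7 µM) while Vmax is unchanged — the hallmark of competitive inhibition.

competitive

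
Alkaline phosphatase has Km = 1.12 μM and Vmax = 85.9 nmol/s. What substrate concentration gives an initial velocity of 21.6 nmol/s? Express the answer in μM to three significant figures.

0.376 μM

The required fractional saturation is v/Vmax = 21.6/85.9 = 0.2515.
Then [S]/(Km+[S]) = 0.2515 ⇒ [S] = 1.12 × 0.2515/(1 − 0.2515) = 0.376 μM.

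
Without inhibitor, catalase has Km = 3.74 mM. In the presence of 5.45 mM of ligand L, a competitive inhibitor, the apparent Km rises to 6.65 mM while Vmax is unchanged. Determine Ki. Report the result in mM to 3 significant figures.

Competitive: Km,app = α·Km with α = 1 + [I]/Ki.
α = Km,app/Km = 6.65/3.74 = 1.778.
Since α = 1 + [I]/Ki, [I]/Ki = 1.778 − 1 = 0.7781 and Ki = 5.45/0.7781 = 7.00 mM.

7.00 mM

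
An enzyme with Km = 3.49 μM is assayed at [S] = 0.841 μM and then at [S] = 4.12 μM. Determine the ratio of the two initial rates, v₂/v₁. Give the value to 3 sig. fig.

The fractional saturations are [S]/(Km+[S]) = 0.841/4.331 = 0.1942 and 4.12/7.610 = 0.5414.
v₂/v₁ is just their ratio: 0.5414/0.1942 = 2.79.

2.79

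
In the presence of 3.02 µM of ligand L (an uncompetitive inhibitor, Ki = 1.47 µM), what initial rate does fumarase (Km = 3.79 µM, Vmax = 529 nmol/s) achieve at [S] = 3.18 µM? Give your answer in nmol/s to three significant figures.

125 nmol/s

α = 1 + [I]/Ki = 1 + 3.02/1.47 = 3.054.
For an uncompetitive inhibitor, both parameters are divided by α, giving Vmax/α and Km/α: Km,app = 1.24 µM, Vmax,app = 173 nmol/s.
v = Vmax,app·[S]/(Km,app + [S]) = 173 × 3.18/(1.24 + 3.18) = 125 nmol/s.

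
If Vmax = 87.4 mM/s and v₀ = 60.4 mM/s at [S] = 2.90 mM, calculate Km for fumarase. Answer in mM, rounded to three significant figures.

1.30 mM

From v = Vmax[S]/(Km+[S]), Km = [S](Vmax − v)/v.
Km = 2.90 × (87.4 − 60.4) / 60.4 = 78.30/60.4 = 1.30 mM.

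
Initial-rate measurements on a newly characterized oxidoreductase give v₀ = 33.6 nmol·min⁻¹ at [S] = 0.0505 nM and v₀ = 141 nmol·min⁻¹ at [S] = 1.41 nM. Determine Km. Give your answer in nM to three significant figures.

From v = Vmax[S]/(Km+[S]), each point gives Vmax = v(Km+[S])/[S].
Equating: 33.6(Km+0.0505)/0.0505 = 141(Km+1.41)/1.41.
665.3·Km + 33.6 = 100.0·Km + 141, so (665.3 − 100.0)·Km = 141 − 33.6.
Km = 107.4/565.3 = 0.190 nM; then Vmax = 33.6(0.190+0.0505)/0.0505 = 160 nmol·min⁻¹.

0.190 nM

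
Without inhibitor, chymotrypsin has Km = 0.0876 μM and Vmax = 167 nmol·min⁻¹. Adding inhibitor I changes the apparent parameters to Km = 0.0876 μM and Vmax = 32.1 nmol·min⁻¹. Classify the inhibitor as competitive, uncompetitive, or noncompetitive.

Vmax decreases (167 → 32.1 nmol·min⁻¹) while Km is unchanged — pure noncompetitive inhibition.

noncompetitive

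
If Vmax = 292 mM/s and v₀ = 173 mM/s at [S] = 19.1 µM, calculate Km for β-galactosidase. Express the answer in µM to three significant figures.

From v = Vmax[S]/(Km+[S]), Km = [S](Vmax − v)/v.
Km = 19.1 × (292 − 173) / 173 = 2273/173 = 13.1 µM.

13.1 µM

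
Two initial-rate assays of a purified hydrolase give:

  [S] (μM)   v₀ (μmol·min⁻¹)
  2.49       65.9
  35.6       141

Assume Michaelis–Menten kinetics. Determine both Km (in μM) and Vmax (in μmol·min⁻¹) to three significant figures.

From v = Vmax[S]/(Km+[S]), each point gives Vmax = v(Km+[S])/[S].
Equating: 65.9(Km+2.49)/2.49 = 141(Km+35.6)/35.6.
26.47·Km + 65.9 = 3.961·Km + 141, so (26.47 − 3.961)·Km = 141 − 65.9.
Km = 75.10/22.51 = 3.34 μM; then Vmax = 65.9(3.34+2.49)/2.49 = 154 μmol·min⁻¹.

Km = 3.34 μM; Vmax = 154 μmol·min⁻¹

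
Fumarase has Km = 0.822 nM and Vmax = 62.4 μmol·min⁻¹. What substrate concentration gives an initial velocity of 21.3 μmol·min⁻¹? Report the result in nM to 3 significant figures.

Rearranging v = Vmax[S]/(Km+[S]) gives [S] = Km·v/(Vmax − v).
[S] = 0.822 × 21.3 / (62.4 − 21.3) = 17.51/41.10 = 0.426 nM.

0.426 nM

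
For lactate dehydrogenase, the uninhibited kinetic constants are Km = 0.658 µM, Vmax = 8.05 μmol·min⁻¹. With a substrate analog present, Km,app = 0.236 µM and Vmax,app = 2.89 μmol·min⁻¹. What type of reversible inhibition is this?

uncompetitive

Both Km and Vmax decrease by the same factor (~2.79-fold) — characteristic of uncompetitive inhibition.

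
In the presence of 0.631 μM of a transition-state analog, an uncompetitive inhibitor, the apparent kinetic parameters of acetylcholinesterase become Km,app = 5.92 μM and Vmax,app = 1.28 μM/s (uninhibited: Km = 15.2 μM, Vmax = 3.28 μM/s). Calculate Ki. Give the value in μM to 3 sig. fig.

0.404 μM

Uncompetitive: Vmax,app = Vmax/α (and Km,app = Km/α) with α = 1 + [I]/Ki.
α = Vmax/Vmax,app = 3.28/1.28 = 2.562.
Since α = 1 + [I]/Ki, [I]/Ki = 2.562 − 1 = 1.562 and Ki = 0.631/1.562 = 0.404 μM.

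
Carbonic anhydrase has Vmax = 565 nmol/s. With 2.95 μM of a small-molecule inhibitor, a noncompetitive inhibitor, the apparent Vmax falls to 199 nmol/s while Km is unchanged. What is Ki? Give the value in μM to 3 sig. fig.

1.60 μM

Noncompetitive: Vmax,app = Vmax/α with α = 1 + [I]/Ki.
α = Vmax/Vmax,app = 565/199 = 2.839.
Ki = [I]/(α − 1) = 2.95/1.839 = 1.60 μM.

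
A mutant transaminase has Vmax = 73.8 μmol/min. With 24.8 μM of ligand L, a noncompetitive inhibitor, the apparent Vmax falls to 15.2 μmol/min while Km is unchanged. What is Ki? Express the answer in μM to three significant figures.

6.43 μM

Noncompetitive: Vmax,app = Vmax/α with α = 1 + [I]/Ki.
α = Vmax/Vmax,app = 73.8/15.2 = 4.855.
Ki = [I]/(α − 1) = 24.8/3.855 = 6.43 μM.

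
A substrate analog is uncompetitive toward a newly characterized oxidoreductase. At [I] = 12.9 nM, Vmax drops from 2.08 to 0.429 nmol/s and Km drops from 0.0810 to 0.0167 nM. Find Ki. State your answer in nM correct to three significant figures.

Uncompetitive: Vmax,app = Vmax/α (and Km,app = Km/α) with α = 1 + [I]/Ki.
α = Vmax/Vmax,app = 2.08/0.429 = 4.848.
Since α = 1 + [I]/Ki, [I]/Ki = 4.848 − 1 = 3.848 and Ki = 12.9/3.848 = 3.35 nM.

3.35 nM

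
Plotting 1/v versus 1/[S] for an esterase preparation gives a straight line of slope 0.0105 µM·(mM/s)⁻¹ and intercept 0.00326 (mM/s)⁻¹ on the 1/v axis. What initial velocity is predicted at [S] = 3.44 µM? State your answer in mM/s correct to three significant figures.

The y-intercept is 1/Vmax, so Vmax = 1/0.00326 = 307 mM/s.
The slope is Km/Vmax, so Km = 0.0105 × 307 = 3.22 µM.
Then v = 307 × 3.44/(3.22 + 3.44) = 158 mM/s.

158 mM/s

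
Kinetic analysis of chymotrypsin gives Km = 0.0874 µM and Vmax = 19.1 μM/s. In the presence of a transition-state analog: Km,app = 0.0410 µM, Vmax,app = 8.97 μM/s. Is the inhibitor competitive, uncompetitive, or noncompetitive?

uncompetitive

Both Km and Vmax decrease by the same factor (~2.13-fold) — characteristic of uncompetitive inhibition.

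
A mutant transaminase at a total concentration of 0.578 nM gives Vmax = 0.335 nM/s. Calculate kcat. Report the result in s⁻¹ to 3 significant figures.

kcat = Vmax/[E]total = 0.335 nM/s / 0.578 nM = 0.580 s⁻¹.

0.580 s⁻¹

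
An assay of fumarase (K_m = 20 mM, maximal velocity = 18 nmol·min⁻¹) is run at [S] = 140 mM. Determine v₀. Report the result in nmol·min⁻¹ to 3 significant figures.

v = Vmax·[S]/(Km + [S]) = 18 × 140 / (20 + 140)
  = 2520 / 160.0 = 15.8 nmol·min⁻¹.

15.8 nmol·min⁻¹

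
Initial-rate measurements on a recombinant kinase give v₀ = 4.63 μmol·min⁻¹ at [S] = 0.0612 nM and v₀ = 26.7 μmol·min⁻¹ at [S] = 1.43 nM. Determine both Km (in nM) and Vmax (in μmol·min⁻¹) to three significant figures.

Km = 0.387 nM; Vmax = 33.9 μmol·min⁻¹

In reciprocal form, 1/v = (Km/Vmax)·(1/[S]) + 1/Vmax. The two points give (1/[S], 1/v) = (16.34, 0.2160) and (0.6993, 0.03745).
Slope = (0.2160 − 0.03745)/(16.34 − 0.6993) = 0.01141; intercept = 0.2160 − 0.01141×16.34 = 0.02947.
Vmax = 1/intercept = 33.9 μmol·min⁻¹; Km = slope × Vmax = 0.01141 × 33.9 = 0.387 nM.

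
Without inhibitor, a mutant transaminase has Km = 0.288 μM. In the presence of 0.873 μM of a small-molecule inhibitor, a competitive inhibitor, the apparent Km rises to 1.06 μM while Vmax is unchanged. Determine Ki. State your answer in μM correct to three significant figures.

0.326 μM

Competitive: Km,app = α·Km with α = 1 + [I]/Ki.
α = Km,app/Km = 1.06/0.288 = 3.681.
Since α = 1 + [I]/Ki, [I]/Ki = 3.681 − 1 = 2.681 and Ki = 0.873/2.681 = 0.326 μM.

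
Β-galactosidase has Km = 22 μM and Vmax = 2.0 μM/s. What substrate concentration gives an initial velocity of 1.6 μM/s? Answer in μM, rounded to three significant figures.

Rearranging v = Vmax[S]/(Km+[S]) gives [S] = Km·v/(Vmax − v).
[S] = 22 × 1.6 / (2.0 − 1.6) = 35.20/0.4000 = 88.0 μM.

88.0 μM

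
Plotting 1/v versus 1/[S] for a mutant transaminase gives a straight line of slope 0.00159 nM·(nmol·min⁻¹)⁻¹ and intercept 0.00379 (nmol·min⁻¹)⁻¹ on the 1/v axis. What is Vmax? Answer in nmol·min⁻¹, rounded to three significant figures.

The y-intercept of a Lineweaver–Burk plot equals 1/Vmax, so Vmax = 1/0.00379 = 264 nmol·min⁻¹.

264 nmol·min⁻¹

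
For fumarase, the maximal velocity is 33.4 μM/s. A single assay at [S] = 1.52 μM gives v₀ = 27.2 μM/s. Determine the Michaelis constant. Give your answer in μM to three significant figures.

0.346 μM

From v = Vmax[S]/(Km+[S]), Km = [S](Vmax − v)/v.
Km = 1.52 × (33.4 − 27.2) / 27.2 = 9.424/27.2 = 0.346 μM.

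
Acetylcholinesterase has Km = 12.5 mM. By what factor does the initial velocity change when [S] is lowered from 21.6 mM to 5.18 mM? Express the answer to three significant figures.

0.463

Since Vmax cancels, v₂/v₁ = [S]₂(Km+[S]₁) / [S]₁(Km+[S]₂).
= 5.18×(12.5+21.6) / (21.6×(12.5+5.18)) = 176.6/381.9 = 0.463.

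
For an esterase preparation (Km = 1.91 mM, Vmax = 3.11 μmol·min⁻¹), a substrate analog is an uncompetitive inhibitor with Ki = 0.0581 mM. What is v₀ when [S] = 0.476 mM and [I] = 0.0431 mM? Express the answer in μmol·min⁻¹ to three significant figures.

With α = 1 + [I]/Ki = 1 + 0.0431/0.0581 = 1.742, the uncompetitive rate law is v = (Vmax/α)·[S] / (Km/α + [S]).
v = (3.11/1.742)×0.476 / (1.91/1.742 + 0.476) = 0.8499/1.573 = 0.540 μmol·min⁻¹.

0.540 μmol·min⁻¹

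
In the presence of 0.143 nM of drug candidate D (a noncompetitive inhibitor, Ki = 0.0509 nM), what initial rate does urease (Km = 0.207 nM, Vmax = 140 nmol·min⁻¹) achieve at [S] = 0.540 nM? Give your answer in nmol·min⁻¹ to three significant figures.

26.6 nmol·min⁻¹

α = 1 + [I]/Ki = 1 + 0.143/0.0509 = 3.809.
For a noncompetitive inhibitor, Vmax is reduced to Vmax/α while Km is unchanged: Km,app = 0.207 nM, Vmax,app = 36.8 nmol·min⁻¹.
v = Vmax,app·[S]/(Km,app + [S]) = 36.8 × 0.540/(0.207 + 0.540) = 26.6 nmol·min⁻¹.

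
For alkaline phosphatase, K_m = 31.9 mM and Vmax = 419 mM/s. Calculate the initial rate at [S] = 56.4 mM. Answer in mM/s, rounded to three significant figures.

v = Vmax·[S]/(Km + [S]) = 419 × 56.4 / (31.9 + 56.4)
  = 23630 / 88.30 = 268 mM/s.

268 mM/s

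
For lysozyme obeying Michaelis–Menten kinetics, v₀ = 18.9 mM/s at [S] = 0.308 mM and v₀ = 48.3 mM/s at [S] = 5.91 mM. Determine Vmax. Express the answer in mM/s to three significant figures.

In reciprocal form, 1/v = (Km/Vmax)·(1/[S]) + 1/Vmax. The two points give (1/[S], 1/v) = (3.247, 0.05291) and (0.1692, 0.02070).
Slope = (0.05291 − 0.02070)/(3.247 − 0.1692) = 0.01046; intercept = 0.05291 − 0.01046×3.247 = 0.01893.
Vmax = 1/intercept = 52.8 mM/s; Km = slope × Vmax = 0.01046 × 52.8 = 0.553 mM.

52.8 mM/s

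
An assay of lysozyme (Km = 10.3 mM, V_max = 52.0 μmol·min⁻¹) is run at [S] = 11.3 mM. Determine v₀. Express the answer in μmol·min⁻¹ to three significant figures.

27.2 μmol·min⁻¹

v = Vmax·[S]/(Km + [S]) = 52.0 × 11.3 / (10.3 + 11.3)
  = 587.6 / 21.60 = 27.2 μmol·min⁻¹.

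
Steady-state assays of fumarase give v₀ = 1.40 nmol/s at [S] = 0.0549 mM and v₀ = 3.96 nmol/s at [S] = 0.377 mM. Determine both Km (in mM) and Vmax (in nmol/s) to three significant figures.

Km = 0.171 mM; Vmax = 5.75 nmol/s

From v = Vmax[S]/(Km+[S]), each point gives Vmax = v(Km+[S])/[S].
Equating: 1.40(Km+0.0549)/0.0549 = 3.96(Km+0.377)/0.377.
25.50·Km + 1.40 = 10.50·Km + 3.96, so (25.50 − 10.50)·Km = 3.96 − 1.40.
Km = 2.560/15.00 = 0.171 mM; then Vmax = 1.40(0.171+0.0549)/0.0549 = 5.75 nmol/s.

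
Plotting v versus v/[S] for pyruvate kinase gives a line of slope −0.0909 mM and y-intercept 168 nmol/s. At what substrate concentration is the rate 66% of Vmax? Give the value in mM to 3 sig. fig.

0.176 mM

The Eadie–Hofstee slope gives Km = 0.0909 mM (slope = −Km).
v/Vmax = [S]/(Km+[S]) = 0.66 ⇒ [S] = Km·0.66/(1−0.66) = 0.0909 × 1.941 = 0.176 mM.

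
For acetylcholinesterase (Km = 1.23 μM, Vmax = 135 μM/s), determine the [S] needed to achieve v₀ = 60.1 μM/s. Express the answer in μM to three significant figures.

0.987 μM

Rearranging v = Vmax[S]/(Km+[S]) gives [S] = Km·v/(Vmax − v).
[S] = 1.23 × 60.1 / (135 − 60.1) = 73.92/74.90 = 0.987 μM.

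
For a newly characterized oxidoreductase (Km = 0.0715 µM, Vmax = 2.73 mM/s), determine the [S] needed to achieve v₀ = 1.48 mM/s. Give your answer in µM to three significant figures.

0.0847 µM

Rearranging v = Vmax[S]/(Km+[S]) gives [S] = Km·v/(Vmax − v).
[S] = 0.0715 × 1.48 / (2.73 − 1.48) = 0.1058/1.250 = 0.0847 µM.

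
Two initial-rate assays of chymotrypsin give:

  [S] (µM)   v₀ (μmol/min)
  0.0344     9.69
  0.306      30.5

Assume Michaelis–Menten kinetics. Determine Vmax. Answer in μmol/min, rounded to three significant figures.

From v = Vmax[S]/(Km+[S]), each point gives Vmax = v(Km+[S])/[S].
Equating: 9.69(Km+0.0344)/0.0344 = 30.5(Km+0.306)/0.306.
281.7·Km + 9.69 = 99.67·Km + 30.5, so (281.7 − 99.67)·Km = 30.5 − 9.69.
Km = 20.81/182.0 = 0.114 µM; then Vmax = 9.69(0.114+0.0344)/0.0344 = 41.9 μmol/min.

41.9 μmol/min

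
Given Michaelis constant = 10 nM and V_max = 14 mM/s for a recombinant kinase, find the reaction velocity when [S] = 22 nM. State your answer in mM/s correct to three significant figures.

[S]/(Km+[S]) = 22/32.00 = 0.6875, the fractional saturation.
v = 0.6875 × Vmax = 0.6875 × 14 = 9.62 mM/s.

9.62 mM/s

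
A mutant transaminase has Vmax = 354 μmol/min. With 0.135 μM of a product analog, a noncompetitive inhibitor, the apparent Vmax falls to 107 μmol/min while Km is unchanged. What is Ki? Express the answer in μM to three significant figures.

Noncompetitive: Vmax,app = Vmax/α with α = 1 + [I]/Ki.
α = Vmax/Vmax,app = 354/107 = 3.308.
Since α = 1 + [I]/Ki, [I]/Ki = 3.308 − 1 = 2.308 and Ki = 0.135/2.308 = 0.0585 μM.

0.0585 μM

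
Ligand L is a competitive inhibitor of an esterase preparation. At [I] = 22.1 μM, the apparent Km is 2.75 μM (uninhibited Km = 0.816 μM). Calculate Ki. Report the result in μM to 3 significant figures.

9.32 μM

Competitive: Km,app = α·Km with α = 1 + [I]/Ki.
α = Km,app/Km = 2.75/0.816 = 3.370.
Ki = [I]/(α − 1) = 22.1/2.370 = 9.32 μM.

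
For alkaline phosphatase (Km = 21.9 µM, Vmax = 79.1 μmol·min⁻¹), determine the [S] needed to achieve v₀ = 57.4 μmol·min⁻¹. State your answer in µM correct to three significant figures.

57.9 µM

The required fractional saturation is v/Vmax = 57.4/79.1 = 0.7257.
Then [S]/(Km+[S]) = 0.7257 ⇒ [S] = 21.9 × 0.7257/(1 − 0.7257) = 57.9 µM.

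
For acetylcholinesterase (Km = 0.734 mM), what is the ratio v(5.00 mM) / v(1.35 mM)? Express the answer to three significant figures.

1.35

Since Vmax cancels, v₂/v₁ = [S]₂(Km+[S]₁) / [S]₁(Km+[S]₂).
= 5.00×(0.734+1.35) / (1.35×(0.734+5.00)) = 10.42/7.741 = 1.35.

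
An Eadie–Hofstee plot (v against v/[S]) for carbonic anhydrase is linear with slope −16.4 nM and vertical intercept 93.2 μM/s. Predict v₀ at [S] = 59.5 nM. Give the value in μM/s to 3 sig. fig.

In the Eadie–Hofstee form v = Vmax − Km·(v/[S]), the slope is −Km and the intercept is Vmax, so Km = 16.4 nM and Vmax = 93.2 μM/s.
v = 93.2 × 59.5/(16.4 + 59.5) = 73.1 μM/s.

73.1 μM/s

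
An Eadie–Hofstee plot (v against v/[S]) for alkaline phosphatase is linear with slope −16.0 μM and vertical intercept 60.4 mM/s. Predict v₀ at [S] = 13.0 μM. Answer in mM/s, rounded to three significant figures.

In the Eadie–Hofstee form v = Vmax − Km·(v/[S]), the slope is −Km and the intercept is Vmax, so Km = 16.0 μM and Vmax = 60.4 mM/s.
v = 60.4 × 13.0/(16.0 + 13.0) = 27.1 mM/s.

27.1 mM/s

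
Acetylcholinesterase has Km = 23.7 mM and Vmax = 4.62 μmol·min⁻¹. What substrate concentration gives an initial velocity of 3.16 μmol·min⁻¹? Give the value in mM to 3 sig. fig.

Rearranging v = Vmax[S]/(Km+[S]) gives [S] = Km·v/(Vmax − v).
[S] = 23.7 × 3.16 / (4.62 − 3.16) = 74.89/1.460 = 51.3 mM.

51.3 mM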